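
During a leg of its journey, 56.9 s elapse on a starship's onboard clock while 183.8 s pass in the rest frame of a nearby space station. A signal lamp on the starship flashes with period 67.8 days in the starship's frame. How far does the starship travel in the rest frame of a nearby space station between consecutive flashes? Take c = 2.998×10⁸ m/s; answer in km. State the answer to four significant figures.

γ = Δt/Δτ = 183.8/56.9 = 3.23023.
β = √(1 − 1/γ²) = 0.95087. Lab-frame period = γτ = 3.23023×67.8 days = 219.01 days. Distance = βc × γτ = 0.95087 × 2.998×10⁸ m/s × 18922464 s = 5.3942×10^15 m = 5.394×10^12 km.

5.394×10^12 km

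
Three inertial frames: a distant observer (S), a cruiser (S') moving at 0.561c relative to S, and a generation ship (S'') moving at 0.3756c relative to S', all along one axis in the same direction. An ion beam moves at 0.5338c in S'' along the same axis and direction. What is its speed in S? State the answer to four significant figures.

First combine the ion beam and generation ship (S''→S'): u₁ = (0.5338 + 0.3756)/(1 + 0.5338×0.3756) = 0.9094/1.20049528 = 0.75752.
Then combine with the cruiser (S'→S): u = (0.75752 + 0.561)/(1 + 0.75752×0.561) = 1.31852/1.42496872 = 0.9253.

0.9253c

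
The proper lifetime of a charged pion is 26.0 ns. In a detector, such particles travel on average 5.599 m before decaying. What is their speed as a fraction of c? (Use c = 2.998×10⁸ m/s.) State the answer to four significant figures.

0.5834c

d = βγcτ ⇒ βγ = d/(cτ) = 5.599 m / (7.7948 m) = 0.7183.
β = (βγ)/√(1+(βγ)²) = 0.7183/√1.515955 = 0.5834.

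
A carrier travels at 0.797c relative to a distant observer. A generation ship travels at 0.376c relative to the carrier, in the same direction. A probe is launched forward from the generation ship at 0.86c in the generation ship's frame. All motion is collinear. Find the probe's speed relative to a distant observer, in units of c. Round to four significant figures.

First combine the probe and generation ship (S''→S'): u₁ = (0.86 + 0.376)/(1 + 0.86×0.376) = 1.236/1.32336 = 0.93399.
Then combine with the carrier (S'→S): u = (0.93399 + 0.797)/(1 + 0.93399×0.797) = 1.73099/1.74439003 = 0.99232.

0.9923c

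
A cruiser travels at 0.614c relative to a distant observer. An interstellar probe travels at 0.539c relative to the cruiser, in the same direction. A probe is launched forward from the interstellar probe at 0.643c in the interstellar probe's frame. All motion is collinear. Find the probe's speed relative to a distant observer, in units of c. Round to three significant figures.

0.969c

Apply u = (u'+v)/(1+u'v) twice. Probe in the cruiser frame: (0.643+0.539)/(1+0.643·0.539) = 1.182/1.346577 = 0.87778c.
That velocity, transformed to the rest frame of a distant observer: (0.87778+0.614)/(1+0.87778·0.614) = 1.49178/1.53895692 = 0.96934c.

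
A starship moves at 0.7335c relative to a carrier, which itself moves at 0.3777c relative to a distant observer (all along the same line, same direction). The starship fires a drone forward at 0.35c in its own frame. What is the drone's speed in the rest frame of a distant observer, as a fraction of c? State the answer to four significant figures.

First combine the drone and starship (S''→S'): u₁ = (0.35 + 0.7335)/(1 + 0.35×0.7335) = 1.0835/1.256725 = 0.86216.
Then combine with the carrier (S'→S): u = (0.86216 + 0.3777)/(1 + 0.86216×0.3777) = 1.23986/1.325637832 = 0.93529.

0.9353c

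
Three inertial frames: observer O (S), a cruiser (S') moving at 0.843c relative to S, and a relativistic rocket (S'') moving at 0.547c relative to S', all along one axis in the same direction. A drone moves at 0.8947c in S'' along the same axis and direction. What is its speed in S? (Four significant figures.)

0.9972c

Compose velocities in two stages. Stage 1 (into S'): u₁ = (0.8947+0.547)/(1+0.8947×0.547) = 0.96797.
Stage 2 (into S): u = (0.96797+0.843)/(1+0.96797×0.843) = 0.99723, so the speed is 0.9972c.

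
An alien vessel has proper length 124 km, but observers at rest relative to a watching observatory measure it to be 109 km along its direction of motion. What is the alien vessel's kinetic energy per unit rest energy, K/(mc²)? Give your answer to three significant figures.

0.138

γ = L₀/L = 124/109 = 1.13761.
Since K = (γ−1)mc², K/(mc²) = 1.13761 − 1 = 0.138.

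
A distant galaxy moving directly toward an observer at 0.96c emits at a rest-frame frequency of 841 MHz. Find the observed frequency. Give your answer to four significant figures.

Relativistic Doppler (source moving toward): f_obs = f_src · √((1+β)/(1−β)).
With β = 0.96: factor = √(1.96/0.04) = 7.
f_obs = 841 × 7 = 5887 MHz.

5887 MHz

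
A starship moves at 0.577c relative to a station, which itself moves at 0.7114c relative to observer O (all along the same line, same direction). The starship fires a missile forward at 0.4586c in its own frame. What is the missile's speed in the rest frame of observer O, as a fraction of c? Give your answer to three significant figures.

0.967c

First combine the missile and starship (S''→S'): u₁ = (0.4586 + 0.577)/(1 + 0.4586×0.577) = 1.0356/1.2646122 = 0.81891.
Then combine with the station (S'→S): u = (0.81891 + 0.7114)/(1 + 0.81891×0.7114) = 1.53031/1.582572574 = 0.96698.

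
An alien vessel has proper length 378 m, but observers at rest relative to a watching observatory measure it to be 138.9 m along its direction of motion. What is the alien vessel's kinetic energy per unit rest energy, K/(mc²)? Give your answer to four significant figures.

1.721

γ = L₀/L = 378/138.9 = 2.72138.
Since K = (γ−1)mc², K/(mc²) = 2.72138 − 1 = 1.721.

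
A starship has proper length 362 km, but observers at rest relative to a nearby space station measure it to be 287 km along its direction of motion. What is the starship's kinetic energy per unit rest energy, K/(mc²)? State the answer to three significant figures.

Length contraction gives γ = L₀/L = 362/287 = 1.26132.
K/(mc²) = γ − 1 = 1.26132 − 1 = 0.261.

0.261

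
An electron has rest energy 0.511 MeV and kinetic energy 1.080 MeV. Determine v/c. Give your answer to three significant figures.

0.947

K = (γ−1)mc², so γ = 1 + 1.080/0.511 = 3.1135.
Then v/c = √(1 − γ⁻²) = √(1 − 0.103158) = √0.896842 = 0.947.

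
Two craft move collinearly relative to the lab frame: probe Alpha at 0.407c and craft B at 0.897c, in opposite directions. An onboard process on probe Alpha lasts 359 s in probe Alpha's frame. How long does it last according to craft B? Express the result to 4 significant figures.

1214 s

The velocity of probe Alpha relative to craft B is (0.407 + 0.897)c / (1 + 0.407×0.897) = 0.95526c; relative speed 0.95526c.
γ for this relative speed: γ = 1/√(1 − 0.912522) = 3.381.
Probe Alpha's interval is proper; time dilation gives Δt_B = γΔτ = 3.381 × 359 s = 1214 s.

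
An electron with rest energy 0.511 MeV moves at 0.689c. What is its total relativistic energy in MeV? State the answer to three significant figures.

0.705 MeV

Lorentz factor: γ = (1 − 0.474721)^(−1/2) = 1.3798.
Total energy: E = γmc² = 1.3798 × 0.511 MeV = 0.705 MeV.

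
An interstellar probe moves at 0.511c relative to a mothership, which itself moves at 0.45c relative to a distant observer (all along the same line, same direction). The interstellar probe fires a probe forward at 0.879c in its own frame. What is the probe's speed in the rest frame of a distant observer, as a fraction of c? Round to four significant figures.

First combine the probe and interstellar probe (S''→S'): u₁ = (0.879 + 0.511)/(1 + 0.879×0.511) = 1.39/1.449169 = 0.95917.
Then combine with the mothership (S'→S): u = (0.95917 + 0.45)/(1 + 0.95917×0.45) = 1.40917/1.4316265 = 0.98431.

0.9843c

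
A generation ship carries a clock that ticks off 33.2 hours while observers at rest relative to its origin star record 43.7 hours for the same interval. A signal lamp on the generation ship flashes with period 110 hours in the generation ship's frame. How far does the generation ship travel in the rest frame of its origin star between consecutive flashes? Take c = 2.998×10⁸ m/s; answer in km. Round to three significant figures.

The time-dilation ratio gives γ = 43.7/33.2 = 1.31627.
β = √(1 − 1/γ²) = 0.65025. Lab-frame period = γτ = 1.31627×110 hours = 144.79 hours. Distance = βc × γτ = 0.65025 × 2.998×10⁸ m/s × 521244 s = 1.0161×10^14 m = 1.02×10^11 km.

1.02×10^11 km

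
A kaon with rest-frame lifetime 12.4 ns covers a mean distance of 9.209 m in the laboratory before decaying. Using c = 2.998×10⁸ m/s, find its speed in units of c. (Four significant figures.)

Let x = d/(cτ) = 9.209 m / (2.998×10⁸ m/s × 1.240×10^-8 s) = 2.4772. Since d = βγcτ, x = βγ = β/√(1−β²).
Solving: β² = x²/(1+x²) = 6.13652/7.13652 = 0.859876, so β = 0.9273.

0.9273c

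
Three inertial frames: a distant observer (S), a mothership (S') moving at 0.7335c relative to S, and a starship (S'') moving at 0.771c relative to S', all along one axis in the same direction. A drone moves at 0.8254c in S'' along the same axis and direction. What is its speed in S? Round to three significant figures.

First combine the drone and starship (S''→S'): u₁ = (0.8254 + 0.771)/(1 + 0.8254×0.771) = 1.5964/1.6363834 = 0.97557.
Then combine with the mothership (S'→S): u = (0.97557 + 0.7335)/(1 + 0.97557×0.7335) = 1.70907/1.715580595 = 0.99621.

0.996c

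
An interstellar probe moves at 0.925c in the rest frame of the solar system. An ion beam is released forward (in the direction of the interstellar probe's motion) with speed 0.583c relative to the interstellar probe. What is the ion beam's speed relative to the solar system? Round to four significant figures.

In units of c, u = (u' + v)/(1 + u'v) with u' = 0.583 and v = 0.925.
Numerator: 0.583 + 0.925 = 1.508. Denominator: 1 + (0.583)(0.925) = 1.539275.
u = 1.508/1.539275 = 0.97968, so the speed is 0.9797c.

0.9797c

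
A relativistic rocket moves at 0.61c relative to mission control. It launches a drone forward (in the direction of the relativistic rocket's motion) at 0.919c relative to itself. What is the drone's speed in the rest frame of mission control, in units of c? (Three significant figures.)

0.980c

Relativistic velocity addition: u = (u' + v)/(1 + u'v/c²), with u' = 0.919c and v = 0.61c.
Numerator: 0.919 + 0.61 = 1.529. Denominator: 1 + (0.919)(0.61) = 1.56059.
u = 1.529/1.56059 = 0.97976, so the speed is 0.980c.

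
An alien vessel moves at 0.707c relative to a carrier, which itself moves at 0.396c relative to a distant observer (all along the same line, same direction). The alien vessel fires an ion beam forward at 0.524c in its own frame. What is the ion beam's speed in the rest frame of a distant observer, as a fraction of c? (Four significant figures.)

Apply u = (u'+v)/(1+u'v) twice. Ion beam in the carrier frame: (0.524+0.707)/(1+0.524·0.707) = 1.231/1.370468 = 0.89823c.
That velocity, transformed to the rest frame of a distant observer: (0.89823+0.396)/(1+0.89823·0.396) = 1.29423/1.35569908 = 0.95466c.

0.9547c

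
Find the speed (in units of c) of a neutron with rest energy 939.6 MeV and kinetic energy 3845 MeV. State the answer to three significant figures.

K = (γ−1)mc², so γ = 1 + 3845/939.6 = 5.0922.
Then v/c = √(1 − γ⁻²) = √(1 − 0.0385646) = √0.9614354 = 0.981.

0.981c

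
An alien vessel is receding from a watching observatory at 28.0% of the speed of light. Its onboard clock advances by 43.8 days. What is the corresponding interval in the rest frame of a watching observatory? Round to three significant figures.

With β = 0.28, γ = 1/√(1 − 0.28²) = 1/√0.9216 = 1.0417.
Time dilation: Δt = γ·Δτ = 1.0417 × 43.8 = 45.6 days.

45.6 days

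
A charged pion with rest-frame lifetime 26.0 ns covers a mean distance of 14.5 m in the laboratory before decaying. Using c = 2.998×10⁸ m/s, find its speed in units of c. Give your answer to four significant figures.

0.8808c

Let x = d/(cτ) = 14.50 m / (2.998×10⁸ m/s × 2.600×10^-8 s) = 1.8602. Since d = βγcτ, x = βγ = β/√(1−β²).
Solving: β² = x²/(1+x²) = 3.46034/4.46034 = 0.775802, so β = 0.8808.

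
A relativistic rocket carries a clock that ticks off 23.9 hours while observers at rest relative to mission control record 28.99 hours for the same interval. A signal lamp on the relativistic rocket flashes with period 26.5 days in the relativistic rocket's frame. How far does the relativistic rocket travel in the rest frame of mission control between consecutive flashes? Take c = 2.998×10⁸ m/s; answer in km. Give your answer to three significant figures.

4.71×10^11 km

γ = Δt/Δτ = 28.99/23.9 = 1.21297.
β = √(1 − 1/γ²) = 0.56597. Lab-frame period = γτ = 1.21297×26.5 days = 32.144 days. Distance = βc × γτ = 0.56597 × 2.998×10⁸ m/s × 2777241.6 s = 4.7124×10^14 m = 4.71×10^11 km.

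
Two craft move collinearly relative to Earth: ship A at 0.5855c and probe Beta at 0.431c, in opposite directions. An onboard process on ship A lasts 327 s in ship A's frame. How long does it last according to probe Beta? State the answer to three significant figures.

Speed of ship A in probe Beta's frame: u = (v_A + v_B)/(1 + v_A v_B/c²) = (0.5855 + 0.431)/(1 + 0.5855×0.431) = 1.0165/1.2523505 = 0.81167; |u| = 0.81167c.
γ for this relative speed: γ = 1/√(1 − 0.658808) = 1.712.
The clock on ship A records proper time, so probe Beta measures Δt = γΔτ = 1.712 × 327 = 560 s.

560 s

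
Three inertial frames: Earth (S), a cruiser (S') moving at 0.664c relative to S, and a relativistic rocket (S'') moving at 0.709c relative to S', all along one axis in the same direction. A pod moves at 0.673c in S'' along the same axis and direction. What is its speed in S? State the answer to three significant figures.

0.987c

First combine the pod and relativistic rocket (S''→S'): u₁ = (0.673 + 0.709)/(1 + 0.673×0.709) = 1.382/1.477157 = 0.93558.
Then combine with the cruiser (S'→S): u = (0.93558 + 0.664)/(1 + 0.93558×0.664) = 1.59958/1.62122512 = 0.98665.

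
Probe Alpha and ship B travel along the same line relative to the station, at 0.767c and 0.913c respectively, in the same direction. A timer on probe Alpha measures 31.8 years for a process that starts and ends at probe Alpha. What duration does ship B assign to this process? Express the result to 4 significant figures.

The velocity of probe Alpha relative to ship B is (0.767 − 0.913)c / (1 − 0.767×0.913) = −0.48711c; relative speed 0.48711c.
At |u| = 0.48711c, γ = (1 − 0.237276)^(−1/2) = 1.145.
Probe Alpha's interval is proper; time dilation gives Δt_B = γΔτ = 1.145 × 31.8 years = 36.41 years.

36.41 years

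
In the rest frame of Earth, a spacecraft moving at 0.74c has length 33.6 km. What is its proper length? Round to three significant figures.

50.0 km

γ = 1/√(1 − β²) = 1/√(1 − 0.5476) = 1/√0.4524 = 1/0.672607 = 1.4868.
Proper length: L₀ = γ·L = 1.4868 × 33.6 = 50.0 km.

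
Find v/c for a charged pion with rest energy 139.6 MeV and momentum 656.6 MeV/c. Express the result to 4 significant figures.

0.9781

pc/(mc²) = 656.6/139.6 = 4.7034 = βγ = β/√(1−β²).
So β² = x²/(1 + x²) with x = 4.7034: x² = 22.122, β² = 22.122/23.122 = 0.956751, β = 0.9781.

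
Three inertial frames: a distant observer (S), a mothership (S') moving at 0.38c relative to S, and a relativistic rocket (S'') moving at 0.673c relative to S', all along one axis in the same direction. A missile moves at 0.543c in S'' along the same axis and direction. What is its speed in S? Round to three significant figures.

0.949c

Compose velocities in two stages. Stage 1 (into S'): u₁ = (0.543+0.673)/(1+0.543×0.673) = 0.89056.
Stage 2 (into S): u = (0.89056+0.38)/(1+0.89056×0.38) = 0.9493, so the speed is 0.949c.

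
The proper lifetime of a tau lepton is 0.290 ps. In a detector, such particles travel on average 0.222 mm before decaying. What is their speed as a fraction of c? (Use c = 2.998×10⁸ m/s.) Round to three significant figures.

0.931c

d = βγcτ ⇒ βγ = d/(cτ) = 2.220×10^-4 m / (8.6942×10^-5 m) = 2.5534.
β = (βγ)/√(1+(βγ)²) = 2.5534/√7.51985 = 0.931.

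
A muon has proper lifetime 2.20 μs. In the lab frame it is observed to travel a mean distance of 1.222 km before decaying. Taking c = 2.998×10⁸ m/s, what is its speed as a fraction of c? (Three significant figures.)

0.880c

Let x = d/(cτ) = 1222 m / (2.998×10⁸ m/s × 2.200×10^-6 s) = 1.8528. Since d = βγcτ, x = βγ = β/√(1−β²).
Solving: β² = x²/(1+x²) = 3.43287/4.43287 = 0.774413, so β = 0.880.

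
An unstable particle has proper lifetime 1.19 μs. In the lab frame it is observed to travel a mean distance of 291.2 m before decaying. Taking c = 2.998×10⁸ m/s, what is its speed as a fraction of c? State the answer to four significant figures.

Lab distance = (lab lifetime)·v = γτ·βc, so βγ = d/(cτ) = 291.2/(2.998×10⁸ × 1.190×10^-6) = 0.81623.
With βγ = 0.81623: γ² = 1 + (βγ)² = 1.666231, and β = (βγ)/γ = 0.81623/1.29083 = 0.6323.

0.6323c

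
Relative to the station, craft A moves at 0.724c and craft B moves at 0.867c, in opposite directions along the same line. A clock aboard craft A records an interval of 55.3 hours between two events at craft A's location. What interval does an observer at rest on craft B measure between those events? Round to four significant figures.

261.9 hours

Speed of craft A in craft B's frame: u = (v_A + v_B)/(1 + v_A v_B/c²) = (0.724 + 0.867)/(1 + 0.724×0.867) = 1.591/1.627708 = 0.97745; |u| = 0.97745c.
γ for this relative speed: γ = 1/√(1 − 0.955409) = 4.7356.
The clock on craft A records proper time, so craft B measures Δt = γΔτ = 4.7356 × 55.3 = 261.9 hours.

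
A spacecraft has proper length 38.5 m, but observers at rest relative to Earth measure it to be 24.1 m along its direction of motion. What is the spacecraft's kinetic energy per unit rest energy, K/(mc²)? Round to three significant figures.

0.598

Length contraction gives γ = L₀/L = 38.5/24.1 = 1.59751.
K/(mc²) = γ − 1 = 1.59751 − 1 = 0.598.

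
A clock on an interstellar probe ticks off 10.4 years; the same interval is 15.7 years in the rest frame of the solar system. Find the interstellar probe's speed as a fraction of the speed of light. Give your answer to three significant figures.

0.749c

γ = Δt/Δτ = 15.7/10.4 = 1.5096.
β = √(1 − 1/γ²) = √(1 − 0.43881) = √0.56119 = 0.749.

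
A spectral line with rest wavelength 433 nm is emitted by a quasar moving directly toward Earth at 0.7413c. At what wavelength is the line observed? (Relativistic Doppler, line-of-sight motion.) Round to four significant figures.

Relativistic Doppler for wavelength: λ_obs = λ_src · √((1−β)/(1+β)).
With β = 0.7413: factor = √(0.2587/1.7413) = 0.38544.
λ_obs = 433 × 0.38544 = 166.9 nm.

166.9 nm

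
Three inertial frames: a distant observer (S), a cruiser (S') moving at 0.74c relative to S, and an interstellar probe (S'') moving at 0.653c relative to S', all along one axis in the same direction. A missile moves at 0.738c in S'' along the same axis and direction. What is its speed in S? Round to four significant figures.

0.9906c

Apply u = (u'+v)/(1+u'v) twice. Missile in the cruiser frame: (0.738+0.653)/(1+0.738·0.653) = 1.391/1.481914 = 0.93865c.
That velocity, transformed to the rest frame of a distant observer: (0.93865+0.74)/(1+0.93865·0.74) = 1.67865/1.694601 = 0.99059c.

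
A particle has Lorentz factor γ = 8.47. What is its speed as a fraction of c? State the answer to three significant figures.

0.993c

β = √(1 − 1/γ²) = √(1 − 1/71.7409) = √0.986061 = 0.993.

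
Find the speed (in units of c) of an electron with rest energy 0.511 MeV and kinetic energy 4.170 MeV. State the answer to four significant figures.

0.9940c

K = (γ−1)mc², so γ = 1 + 4.170/0.511 = 9.1605.
Then v/c = √(1 − γ⁻²) = √(1 − 0.0119169) = √0.9880831 = 0.9940.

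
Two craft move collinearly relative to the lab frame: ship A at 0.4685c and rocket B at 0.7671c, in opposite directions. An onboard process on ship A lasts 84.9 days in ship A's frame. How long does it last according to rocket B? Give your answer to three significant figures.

The velocity of ship A relative to rocket B is (0.4685 + 0.7671)c / (1 + 0.4685×0.7671) = 0.90894c; relative speed 0.90894c.
At |u| = 0.90894c, γ = (1 − 0.826172)^(−1/2) = 2.3985.
The clock on ship A records proper time, so rocket B measures Δt = γΔτ = 2.3985 × 84.9 = 204 days.

204 days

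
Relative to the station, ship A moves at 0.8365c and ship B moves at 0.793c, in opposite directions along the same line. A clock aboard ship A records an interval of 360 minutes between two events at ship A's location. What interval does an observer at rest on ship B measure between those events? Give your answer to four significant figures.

Speed of ship A in ship B's frame: u = (v_A + v_B)/(1 + v_A v_B/c²) = (0.8365 + 0.793)/(1 + 0.8365×0.793) = 1.6295/1.6633445 = 0.97965; |u| = 0.97965c.
γ for this relative speed: γ = 1/√(1 − 0.959714) = 4.9822.
Ship A's interval is proper; time dilation gives Δt_B = γΔτ = 4.9822 × 360 minutes = 1794 minutes.

1794 minutes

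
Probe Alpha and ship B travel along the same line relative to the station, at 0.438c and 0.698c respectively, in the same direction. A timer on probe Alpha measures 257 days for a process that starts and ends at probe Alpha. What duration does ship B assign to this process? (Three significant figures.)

277 days

Speed of probe Alpha in ship B's frame: u = (v_A − v_B)/(1 − v_A v_B/c²) = (0.438 − 0.698)/(1 − 0.438×0.698) = −0.26/0.694276 = −0.37449; |u| = 0.37449c.
γ for this relative speed: γ = 1/√(1 − 0.140243) = 1.0785.
Probe Alpha's interval is proper; time dilation gives Δt_B = γΔτ = 1.0785 × 257 days = 277 days.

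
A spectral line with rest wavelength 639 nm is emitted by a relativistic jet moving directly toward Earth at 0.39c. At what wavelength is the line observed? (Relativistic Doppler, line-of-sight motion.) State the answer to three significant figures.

423 nm

Relativistic Doppler for wavelength: λ_obs = λ_src · √((1−β)/(1+β)).
With β = 0.39: factor = √(0.61/1.39) = 0.66246.
λ_obs = 639 × 0.66246 = 423 nm.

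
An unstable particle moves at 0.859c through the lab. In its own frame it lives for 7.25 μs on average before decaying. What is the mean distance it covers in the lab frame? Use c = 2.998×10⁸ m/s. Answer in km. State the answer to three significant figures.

Lorentz factor: γ = (1 − 0.737881)^(−1/2) = 1.9532.
Lab-frame lifetime: Δt = γτ = 1.9532 × 7.25 μs = 14.161 μs.
Distance: d = vΔt = 0.859 × 2.998×10⁸ m/s × 1.4161×10^-5 s = 3650 m = 3.65 km.

3.65 km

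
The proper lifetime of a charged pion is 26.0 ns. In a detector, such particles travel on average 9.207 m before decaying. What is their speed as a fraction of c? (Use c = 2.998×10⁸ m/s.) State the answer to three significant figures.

0.763c

d = βγcτ ⇒ βγ = d/(cτ) = 9.207 m / (7.7948 m) = 1.1812.
β = (βγ)/√(1+(βγ)²) = 1.1812/√2.39523 = 0.763.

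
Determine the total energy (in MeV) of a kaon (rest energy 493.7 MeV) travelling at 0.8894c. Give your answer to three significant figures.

γ = 1/√(1 − β²) = 1/√(1 − 0.79103236) = 1/√0.20896764 = 1/0.45713 = 2.1876.
Total energy: E = γmc² = 2.1876 × 493.7 MeV = 1080 MeV.

1080 MeV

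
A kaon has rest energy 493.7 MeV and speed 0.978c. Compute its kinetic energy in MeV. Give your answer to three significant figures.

1870 MeV

γ = 1/√(1 − β²) = 1/√(1 − 0.956484) = 1/√0.043516 = 4.7938.
Kinetic energy: K = (γ − 1)mc² = (4.7938 − 1) × 493.7 MeV = 3.7938 × 493.7 = 1870 MeV.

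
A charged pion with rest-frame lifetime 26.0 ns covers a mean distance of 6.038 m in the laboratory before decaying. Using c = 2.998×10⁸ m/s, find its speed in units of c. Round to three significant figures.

Lab distance = (lab lifetime)·v = γτ·βc, so βγ = d/(cτ) = 6.038/(2.998×10⁸ × 2.600×10^-8) = 0.77462.
With βγ = 0.77462: γ² = 1 + (βγ)² = 1.600036, and β = (βγ)/γ = 0.77462/1.26493 = 0.612.

0.612c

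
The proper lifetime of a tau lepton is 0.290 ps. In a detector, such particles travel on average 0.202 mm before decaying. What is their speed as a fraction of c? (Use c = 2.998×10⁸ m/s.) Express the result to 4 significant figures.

0.9185c

d = βγcτ ⇒ βγ = d/(cτ) = 2.020×10^-4 m / (8.6942×10^-5 m) = 2.3234.
β = (βγ)/√(1+(βγ)²) = 2.3234/√6.39819 = 0.9185.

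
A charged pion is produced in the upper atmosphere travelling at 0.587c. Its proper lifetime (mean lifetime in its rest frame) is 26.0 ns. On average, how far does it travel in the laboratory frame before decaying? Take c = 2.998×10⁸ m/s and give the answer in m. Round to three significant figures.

5.65 m

With β = 0.587, γ = 1/√(1 − 0.587²) = 1/√0.655431 = 1.2352.
Lab-frame lifetime: Δt = γτ = 1.2352 × 26.0 ns = 32.115 ns.
Distance: d = vΔt = 0.587 × 2.998×10⁸ m/s × 3.2115×10^-8 s = 5.65 m.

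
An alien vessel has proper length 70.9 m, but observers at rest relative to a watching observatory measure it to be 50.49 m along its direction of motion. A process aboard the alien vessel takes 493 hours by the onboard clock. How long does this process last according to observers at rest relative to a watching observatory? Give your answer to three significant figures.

692 hours

From L = L₀/γ: γ = 70.9/50.49 = 1.40424.
Δt = γΔτ = 1.40424 × 493 = 692 hours.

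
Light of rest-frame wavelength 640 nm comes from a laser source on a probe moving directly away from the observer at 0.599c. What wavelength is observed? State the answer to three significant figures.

1280 nm

Relativistic Doppler for wavelength: λ_obs = λ_src · √((1+β)/(1−β)).
With β = 0.599: factor = √(1.599/0.401) = 1.9969.
λ_obs = 640 × 1.9969 = 1280 nm.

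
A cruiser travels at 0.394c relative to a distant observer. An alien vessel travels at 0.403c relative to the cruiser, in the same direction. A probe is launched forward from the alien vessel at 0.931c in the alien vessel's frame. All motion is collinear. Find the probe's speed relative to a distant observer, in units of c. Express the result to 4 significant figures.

Apply u = (u'+v)/(1+u'v) twice. Probe in the cruiser frame: (0.931+0.403)/(1+0.931·0.403) = 1.334/1.375193 = 0.97005c.
That velocity, transformed to the rest frame of a distant observer: (0.97005+0.394)/(1+0.97005·0.394) = 1.36405/1.3821997 = 0.98687c.

0.9869c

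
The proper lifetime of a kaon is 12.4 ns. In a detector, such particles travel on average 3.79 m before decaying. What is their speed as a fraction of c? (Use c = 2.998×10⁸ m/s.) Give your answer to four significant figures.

0.7139c

Let x = d/(cτ) = 3.790 m / (2.998×10⁸ m/s × 1.240×10^-8 s) = 1.0195. Since d = βγcτ, x = βγ = β/√(1−β²).
Solving: β² = x²/(1+x²) = 1.03938/2.03938 = 0.509655, so β = 0.7139.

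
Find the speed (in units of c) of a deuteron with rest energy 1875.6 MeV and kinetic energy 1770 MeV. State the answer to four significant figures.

γ = 1 + K/(mc²) = 1 + 1770/1875.6 = 1.9437.
β = √(1 − 1/γ²) = √(1 − 0.264692) = √0.735308 = 0.8575.

0.8575c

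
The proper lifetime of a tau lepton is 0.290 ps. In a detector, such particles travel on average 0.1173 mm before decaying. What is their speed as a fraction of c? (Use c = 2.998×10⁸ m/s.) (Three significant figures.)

d = βγcτ ⇒ βγ = d/(cτ) = 1.173×10^-4 m / (8.6942×10^-5 m) = 1.3492.
β = (βγ)/√(1+(βγ)²) = 1.3492/√2.82034 = 0.803.

0.803c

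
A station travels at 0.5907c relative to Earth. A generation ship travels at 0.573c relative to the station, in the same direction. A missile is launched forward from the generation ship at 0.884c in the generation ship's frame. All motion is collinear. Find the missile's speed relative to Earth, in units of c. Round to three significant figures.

First combine the missile and generation ship (S''→S'): u₁ = (0.884 + 0.573)/(1 + 0.884×0.573) = 1.457/1.506532 = 0.96712.
Then combine with the station (S'→S): u = (0.96712 + 0.5907)/(1 + 0.96712×0.5907) = 1.55782/1.571277784 = 0.99144.

0.991c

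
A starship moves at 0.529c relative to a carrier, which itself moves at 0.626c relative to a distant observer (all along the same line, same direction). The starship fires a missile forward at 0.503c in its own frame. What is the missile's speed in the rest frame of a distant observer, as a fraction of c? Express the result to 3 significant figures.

0.954c

Compose velocities in two stages. Stage 1 (into S'): u₁ = (0.503+0.529)/(1+0.503×0.529) = 0.81511.
Stage 2 (into S): u = (0.81511+0.626)/(1+0.81511×0.626) = 0.95421, so the speed is 0.954c.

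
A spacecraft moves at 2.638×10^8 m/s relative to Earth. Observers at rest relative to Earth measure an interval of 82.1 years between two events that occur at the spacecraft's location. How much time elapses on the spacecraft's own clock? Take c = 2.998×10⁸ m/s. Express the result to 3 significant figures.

39.0 years

β = v/c = (2.638×10^8 m/s)/(2.998×10⁸ m/s) = 0.87992.
With β = 0.87992, γ = 1/√(1 − 0.87992²) = 1/√0.2257407936 = 2.1047.
The spacecraft's clock runs slow as seen from Earth, so Δτ = Δt/γ = 82.1/2.1047 = 39.0 years.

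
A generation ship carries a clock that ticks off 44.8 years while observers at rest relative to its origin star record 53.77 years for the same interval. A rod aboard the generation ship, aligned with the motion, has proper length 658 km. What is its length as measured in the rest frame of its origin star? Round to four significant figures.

From Δt = γΔτ: γ = 53.77/44.8 = 1.20022.
The rod contracts by the same γ: 658 km / 1.20022 = 548.2 km.

548.2 km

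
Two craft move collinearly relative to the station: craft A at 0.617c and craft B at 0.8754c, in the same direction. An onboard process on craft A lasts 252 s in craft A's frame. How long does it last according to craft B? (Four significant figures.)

304.6 s

The velocity of craft A relative to craft B is (0.617 − 0.8754)c / (1 − 0.617×0.8754) = −0.56189c; relative speed 0.56189c.
At |u| = 0.56189c, γ = (1 − 0.31572)^(−1/2) = 1.2089.
Craft A's interval is proper; time dilation gives Δt_B = γΔτ = 1.2089 × 252 s = 304.6 s.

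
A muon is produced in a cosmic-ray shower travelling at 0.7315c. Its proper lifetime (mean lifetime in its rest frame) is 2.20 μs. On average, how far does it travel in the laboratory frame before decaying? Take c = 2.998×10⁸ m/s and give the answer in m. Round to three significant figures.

Lorentz factor: γ = (1 − 0.53509225)^(−1/2) = 1.4666.
Lab-frame lifetime: Δt = γτ = 1.4666 × 2.20 μs = 3.2265 μs.
Distance: d = vΔt = 0.7315 × 2.998×10⁸ m/s × 3.2265×10^-6 s = 708 m.

708 m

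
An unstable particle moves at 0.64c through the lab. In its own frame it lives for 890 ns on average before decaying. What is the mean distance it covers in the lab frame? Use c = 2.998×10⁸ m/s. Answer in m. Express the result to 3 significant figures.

222 m

With β = 0.64, γ = 1/√(1 − 0.64²) = 1/√0.5904 = 1.3014.
Lab-frame lifetime: Δt = γτ = 1.3014 × 890 ns = 1158.2 ns.
Distance: d = vΔt = 0.64 × 2.998×10⁸ m/s × 1.1582×10^-6 s = 222 m.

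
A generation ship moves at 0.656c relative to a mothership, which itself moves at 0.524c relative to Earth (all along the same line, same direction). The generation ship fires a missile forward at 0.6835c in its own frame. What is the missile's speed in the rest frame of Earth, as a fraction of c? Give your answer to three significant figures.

Compose velocities in two stages. Stage 1 (into S'): u₁ = (0.6835+0.656)/(1+0.6835×0.656) = 0.92483.
Stage 2 (into S): u = (0.92483+0.524)/(1+0.92483×0.524) = 0.9759, so the speed is 0.976c.

0.976c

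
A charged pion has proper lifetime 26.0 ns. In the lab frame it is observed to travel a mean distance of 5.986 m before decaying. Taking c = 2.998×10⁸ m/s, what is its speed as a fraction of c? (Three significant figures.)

d = βγcτ ⇒ βγ = d/(cτ) = 5.986 m / (7.7948 m) = 0.76795.
β = (βγ)/√(1+(βγ)²) = 0.76795/√1.589747 = 0.609.

0.609c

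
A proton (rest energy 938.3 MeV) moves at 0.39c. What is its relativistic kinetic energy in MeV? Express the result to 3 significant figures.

With β = 0.39, γ = 1/√(1 − 0.39²) = 1/√0.8479 = 1.085995.
Kinetic energy: K = (γ − 1)mc² = (1.085995 − 1) × 938.3 MeV = 0.085995 × 938.3 = 80.7 MeV.

80.7 MeV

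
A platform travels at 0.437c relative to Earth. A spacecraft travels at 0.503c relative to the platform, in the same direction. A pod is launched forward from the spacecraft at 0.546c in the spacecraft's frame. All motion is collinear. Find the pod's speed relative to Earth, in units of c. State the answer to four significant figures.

First combine the pod and spacecraft (S''→S'): u₁ = (0.546 + 0.503)/(1 + 0.546×0.503) = 1.049/1.274638 = 0.82298.
Then combine with the platform (S'→S): u = (0.82298 + 0.437)/(1 + 0.82298×0.437) = 1.25998/1.35964226 = 0.9267.

0.9267c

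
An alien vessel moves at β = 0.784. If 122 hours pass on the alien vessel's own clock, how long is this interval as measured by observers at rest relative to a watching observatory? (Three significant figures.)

197 hours

Lorentz factor: γ = (1 − 0.614656)^(−1/2) = 1.6109.
The onboard clock measures proper time, so the interval in the rest frame of a watching observatory is dilated: Δt = γ·Δτ = 1.6109 × 122 hours = 197 hours.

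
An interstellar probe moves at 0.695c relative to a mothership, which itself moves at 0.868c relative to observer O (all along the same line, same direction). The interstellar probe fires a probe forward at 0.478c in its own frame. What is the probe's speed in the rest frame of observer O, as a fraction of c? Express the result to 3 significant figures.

0.991c

Compose velocities in two stages. Stage 1 (into S'): u₁ = (0.478+0.695)/(1+0.478×0.695) = 0.88049.
Stage 2 (into S): u = (0.88049+0.868)/(1+0.88049×0.868) = 0.99106, so the speed is 0.991c.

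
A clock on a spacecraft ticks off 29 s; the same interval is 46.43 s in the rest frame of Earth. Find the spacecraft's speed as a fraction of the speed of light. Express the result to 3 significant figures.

γ = Δt/Δτ = 46.43/29 = 1.601.
β = √(1 − 1/γ²) = √(1 − 0.390137) = √0.609863 = 0.781.

0.781c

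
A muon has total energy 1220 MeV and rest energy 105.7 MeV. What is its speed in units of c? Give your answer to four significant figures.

0.9962c

Total energy E = γmc² gives γ = 1220/105.7 = 11.542.
Hence β = √(1 − 1/γ²) = √(1 − 0.00750651) = √0.99249349 = 0.9962.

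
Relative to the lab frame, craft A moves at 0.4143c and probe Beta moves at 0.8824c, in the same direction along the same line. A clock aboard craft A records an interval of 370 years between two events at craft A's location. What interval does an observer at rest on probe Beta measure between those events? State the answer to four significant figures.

548.2 years

The velocity of craft A relative to probe Beta is (0.4143 − 0.8824)c / (1 − 0.4143×0.8824) = −0.73784c; relative speed 0.73784c.
At |u| = 0.73784c, γ = (1 − 0.544408)^(−1/2) = 1.4815.
The clock on craft A records proper time, so probe Beta measures Δt = γΔτ = 1.4815 × 370 = 548.2 years.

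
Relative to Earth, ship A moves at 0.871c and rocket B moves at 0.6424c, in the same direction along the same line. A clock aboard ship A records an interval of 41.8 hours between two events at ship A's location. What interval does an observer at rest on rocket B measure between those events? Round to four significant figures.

48.90 hours

The velocity of ship A relative to rocket B is (0.871 − 0.6424)c / (1 − 0.871×0.6424) = 0.51899c; relative speed 0.51899c.
At |u| = 0.51899c, γ = (1 − 0.269351)^(−1/2) = 1.1699.
The clock on ship A records proper time, so rocket B measures Δt = γΔτ = 1.1699 × 41.8 = 48.90 hours.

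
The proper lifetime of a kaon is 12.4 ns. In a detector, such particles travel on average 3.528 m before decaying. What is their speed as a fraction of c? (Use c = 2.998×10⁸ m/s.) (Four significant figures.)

0.6884c

Let x = d/(cτ) = 3.528 m / (2.998×10⁸ m/s × 1.240×10^-8 s) = 0.94902. Since d = βγcτ, x = βγ = β/√(1−β²).
Solving: β² = x²/(1+x²) = 0.900639/1.900639 = 0.473861, so β = 0.6884.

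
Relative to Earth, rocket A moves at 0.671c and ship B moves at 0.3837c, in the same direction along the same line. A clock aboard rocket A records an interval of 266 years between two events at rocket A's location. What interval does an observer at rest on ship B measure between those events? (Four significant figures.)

The velocity of rocket A relative to ship B is (0.671 − 0.3837)c / (1 − 0.671×0.3837) = 0.38692c; relative speed 0.38692c.
At |u| = 0.38692c, γ = (1 − 0.149707)^(−1/2) = 1.0845.
Rocket A's interval is proper; time dilation gives Δt_B = γΔτ = 1.0845 × 266 years = 288.5 years.

288.5 years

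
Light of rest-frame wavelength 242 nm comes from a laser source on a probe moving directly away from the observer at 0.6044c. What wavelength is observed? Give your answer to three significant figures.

Relativistic Doppler for wavelength: λ_obs = λ_src · √((1+β)/(1−β)).
With β = 0.6044: factor = √(1.6044/0.3956) = 2.0139.
λ_obs = 242 × 2.0139 = 487 nm.

487 nm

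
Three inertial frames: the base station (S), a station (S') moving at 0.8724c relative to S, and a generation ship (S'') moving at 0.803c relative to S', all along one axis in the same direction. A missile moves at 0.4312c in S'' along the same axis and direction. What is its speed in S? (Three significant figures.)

0.994c

Compose velocities in two stages. Stage 1 (into S'): u₁ = (0.4312+0.803)/(1+0.4312×0.803) = 0.91677.
Stage 2 (into S): u = (0.91677+0.8724)/(1+0.91677×0.8724) = 0.9941, so the speed is 0.994c.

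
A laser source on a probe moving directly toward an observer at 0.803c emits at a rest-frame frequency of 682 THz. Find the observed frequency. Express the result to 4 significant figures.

2063 THz

Relativistic Doppler (source moving toward): f_obs = f_src · √((1+β)/(1−β)).
With β = 0.803: factor = √(1.803/0.197) = 3.0253.
f_obs = 682 × 3.0253 = 2063 THz.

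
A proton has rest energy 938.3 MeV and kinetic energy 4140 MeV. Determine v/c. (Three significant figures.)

0.983

K = (γ−1)mc², so γ = 1 + 4140/938.3 = 5.4122.
Then v/c = √(1 − γ⁻²) = √(1 − 0.0341391) = √0.9658609 = 0.983.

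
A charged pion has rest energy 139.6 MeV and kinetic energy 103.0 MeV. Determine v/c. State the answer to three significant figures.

γ = 1 + K/(mc²) = 1 + 103.0/139.6 = 1.7378.
β = √(1 − 1/γ²) = √(1 − 0.331131) = √0.668869 = 0.818.

0.818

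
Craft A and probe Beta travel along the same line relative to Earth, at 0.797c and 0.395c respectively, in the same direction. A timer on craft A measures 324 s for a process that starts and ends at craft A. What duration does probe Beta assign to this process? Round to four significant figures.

Transform craft A's velocity into probe Beta's frame: (0.797 − 0.395)/(1 − 0.797·0.395) = 0.402/0.685185, so the relative speed is 0.5867c.
γ for this relative speed: γ = 1/√(1 − 0.344217) = 1.2349.
Craft A's interval is proper; time dilation gives Δt_B = γΔτ = 1.2349 × 324 s = 400.1 s.

400.1 s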